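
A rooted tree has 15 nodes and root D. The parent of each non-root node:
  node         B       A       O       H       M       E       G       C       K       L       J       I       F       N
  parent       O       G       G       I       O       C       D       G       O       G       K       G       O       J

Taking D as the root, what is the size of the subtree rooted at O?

7

The subtree rooted at O contains: O, M, B, F, K, J, N — 7 nodes.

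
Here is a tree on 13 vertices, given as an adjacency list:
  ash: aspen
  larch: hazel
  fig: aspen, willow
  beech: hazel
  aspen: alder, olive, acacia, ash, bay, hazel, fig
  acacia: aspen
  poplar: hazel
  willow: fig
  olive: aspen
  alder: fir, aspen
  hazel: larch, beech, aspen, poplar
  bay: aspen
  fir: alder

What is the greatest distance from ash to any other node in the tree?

The node farthest from ash is poplar (beech, larch, willow, fir also at distance 3), via ash-aspen-hazel-poplar — 3 edges.

3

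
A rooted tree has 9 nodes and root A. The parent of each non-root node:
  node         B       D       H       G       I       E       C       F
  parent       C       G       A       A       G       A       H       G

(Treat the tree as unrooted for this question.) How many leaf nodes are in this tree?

5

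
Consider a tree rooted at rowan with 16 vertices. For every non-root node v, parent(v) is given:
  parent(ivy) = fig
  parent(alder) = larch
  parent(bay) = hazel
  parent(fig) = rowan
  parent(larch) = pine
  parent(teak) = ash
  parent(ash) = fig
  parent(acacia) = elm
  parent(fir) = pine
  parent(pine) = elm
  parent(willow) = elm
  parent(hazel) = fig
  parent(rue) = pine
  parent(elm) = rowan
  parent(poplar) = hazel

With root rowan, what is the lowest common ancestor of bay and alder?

bay's ancestor chain is bay, hazel, fig, rowan and alder's is alder, larch, pine, elm, rowan; they first meet at rowan.

rowan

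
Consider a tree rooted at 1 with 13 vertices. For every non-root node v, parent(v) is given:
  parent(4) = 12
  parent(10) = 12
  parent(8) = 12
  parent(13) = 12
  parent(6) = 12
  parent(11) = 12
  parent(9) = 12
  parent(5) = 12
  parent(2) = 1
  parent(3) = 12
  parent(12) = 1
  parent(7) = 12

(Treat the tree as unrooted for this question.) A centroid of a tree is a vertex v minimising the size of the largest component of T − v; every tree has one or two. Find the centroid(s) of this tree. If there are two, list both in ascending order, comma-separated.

12

Delete 12: the remaining components have sizes 2, 1, 1, 1, 1, 1, 1, 1, 1, 1, 1. Max 2 ≤ 6, so 12 is a centroid.
No neighbour of 12 does as well, so 12 is the unique centroid.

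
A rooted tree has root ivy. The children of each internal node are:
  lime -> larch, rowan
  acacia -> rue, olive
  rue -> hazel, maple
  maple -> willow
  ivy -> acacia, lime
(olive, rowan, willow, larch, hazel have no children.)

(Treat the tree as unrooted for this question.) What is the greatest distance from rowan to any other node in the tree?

6

Distances from rowan peak at 6, attained at willow.
rowan–lime–ivy–acacia–rue–maple–willow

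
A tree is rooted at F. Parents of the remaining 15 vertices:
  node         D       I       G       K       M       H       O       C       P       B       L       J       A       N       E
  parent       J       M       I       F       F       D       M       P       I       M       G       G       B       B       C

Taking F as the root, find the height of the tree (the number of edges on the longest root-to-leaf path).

6

H sits deepest: F → M → I → G → J → D → H — 6 edges from the root.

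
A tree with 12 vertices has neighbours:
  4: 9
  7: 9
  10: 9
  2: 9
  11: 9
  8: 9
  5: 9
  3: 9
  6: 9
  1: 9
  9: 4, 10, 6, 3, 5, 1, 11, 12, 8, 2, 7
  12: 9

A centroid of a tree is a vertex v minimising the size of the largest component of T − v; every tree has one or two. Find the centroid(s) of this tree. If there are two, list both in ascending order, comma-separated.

If 9 is removed the pieces have sizes 1, 1, 1, 1, 1, 1, 1, 1, 1, 1, 1, all ≤ ⌊12/2⌋ = 6.
No neighbour of 9 does as well, so 9 is the unique centroid.

9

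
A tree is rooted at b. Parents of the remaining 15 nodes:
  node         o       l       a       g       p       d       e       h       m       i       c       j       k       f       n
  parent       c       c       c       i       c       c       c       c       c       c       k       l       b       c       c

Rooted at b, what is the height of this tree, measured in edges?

4

g sits deepest: b – k – c – i – g — 4 edges from the root.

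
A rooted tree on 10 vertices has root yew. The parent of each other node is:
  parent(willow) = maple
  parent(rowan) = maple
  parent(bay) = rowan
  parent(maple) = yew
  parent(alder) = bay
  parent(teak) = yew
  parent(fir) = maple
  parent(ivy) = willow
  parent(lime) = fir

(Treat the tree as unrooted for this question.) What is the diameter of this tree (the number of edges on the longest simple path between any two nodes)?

5

Starting from alder, a farthest node is teak at distance 5.
One longest path: alder–bay–rowan–maple–yew–teak.
So the diameter is 5.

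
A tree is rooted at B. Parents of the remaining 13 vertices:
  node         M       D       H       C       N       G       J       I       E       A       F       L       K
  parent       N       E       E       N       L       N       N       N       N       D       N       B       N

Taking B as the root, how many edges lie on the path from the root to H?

Path from B to H: B – L – N – E – H, which has 4 edges.

4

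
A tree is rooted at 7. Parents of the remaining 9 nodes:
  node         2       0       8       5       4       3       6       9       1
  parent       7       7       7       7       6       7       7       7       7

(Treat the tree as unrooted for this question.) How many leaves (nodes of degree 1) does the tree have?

8

Degree-1 nodes: 0, 1, 2, 3, 4, 5, 8, 9 — 8 of them.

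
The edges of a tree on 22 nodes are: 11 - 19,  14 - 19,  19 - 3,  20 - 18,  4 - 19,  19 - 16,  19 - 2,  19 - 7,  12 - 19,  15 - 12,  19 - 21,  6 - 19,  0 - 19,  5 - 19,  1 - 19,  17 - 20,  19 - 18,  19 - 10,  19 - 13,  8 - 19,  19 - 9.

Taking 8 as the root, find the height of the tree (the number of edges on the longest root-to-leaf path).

17 sits deepest: 8-19-18-20-17 — 4 edges from the root.

4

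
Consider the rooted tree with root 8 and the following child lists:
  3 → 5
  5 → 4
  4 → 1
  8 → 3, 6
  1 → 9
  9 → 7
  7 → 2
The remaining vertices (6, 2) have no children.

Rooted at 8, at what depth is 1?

8–3–5–4–1 — 4 edges.

4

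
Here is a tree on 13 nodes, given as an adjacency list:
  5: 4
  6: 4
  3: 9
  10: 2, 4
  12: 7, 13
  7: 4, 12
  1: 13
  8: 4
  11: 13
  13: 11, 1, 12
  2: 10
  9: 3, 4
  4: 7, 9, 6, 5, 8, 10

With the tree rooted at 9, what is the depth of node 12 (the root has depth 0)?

3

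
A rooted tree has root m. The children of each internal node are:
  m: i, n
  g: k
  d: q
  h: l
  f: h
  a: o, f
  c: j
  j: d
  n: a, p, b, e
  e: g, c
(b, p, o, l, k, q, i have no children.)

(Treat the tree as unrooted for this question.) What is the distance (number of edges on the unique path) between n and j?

3

n - e - c - j: 3 edges.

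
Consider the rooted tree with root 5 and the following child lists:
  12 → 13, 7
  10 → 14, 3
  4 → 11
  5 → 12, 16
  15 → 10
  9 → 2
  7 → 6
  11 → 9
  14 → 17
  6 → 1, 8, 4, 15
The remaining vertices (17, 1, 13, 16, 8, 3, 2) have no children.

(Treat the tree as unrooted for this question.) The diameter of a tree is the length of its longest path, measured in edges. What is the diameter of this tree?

BFS from 17 reaches 2 last, at distance 8; BFS from 2 confirms no node is farther.
Path: 17 - 14 - 10 - 15 - 6 - 4 - 11 - 9 - 2.

8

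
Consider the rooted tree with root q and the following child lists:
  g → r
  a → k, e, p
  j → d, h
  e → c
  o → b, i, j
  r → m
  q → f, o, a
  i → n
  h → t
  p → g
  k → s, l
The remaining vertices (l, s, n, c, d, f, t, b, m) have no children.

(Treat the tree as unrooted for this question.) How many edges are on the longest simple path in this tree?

Starting from t, a farthest node is m at distance 9.
One longest path: t–h–j–o–q–a–p–g–r–m.
So the diameter is 9.

9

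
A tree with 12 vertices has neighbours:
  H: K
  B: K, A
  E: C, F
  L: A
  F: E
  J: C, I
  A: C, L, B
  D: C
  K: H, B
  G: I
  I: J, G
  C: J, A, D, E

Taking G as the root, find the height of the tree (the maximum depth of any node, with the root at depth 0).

7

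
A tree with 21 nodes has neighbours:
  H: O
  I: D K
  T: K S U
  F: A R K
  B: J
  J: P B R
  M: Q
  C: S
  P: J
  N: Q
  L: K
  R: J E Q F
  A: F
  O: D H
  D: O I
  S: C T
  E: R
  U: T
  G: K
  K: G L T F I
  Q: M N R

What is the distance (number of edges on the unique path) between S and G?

3

Walking from S: S - T - K - G. Length 3.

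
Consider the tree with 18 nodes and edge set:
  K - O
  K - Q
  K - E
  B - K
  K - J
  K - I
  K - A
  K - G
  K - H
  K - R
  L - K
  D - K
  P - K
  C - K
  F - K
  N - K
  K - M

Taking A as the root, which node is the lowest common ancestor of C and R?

C's ancestor chain is C, K, A and R's is R, K, A; they first meet at K.

K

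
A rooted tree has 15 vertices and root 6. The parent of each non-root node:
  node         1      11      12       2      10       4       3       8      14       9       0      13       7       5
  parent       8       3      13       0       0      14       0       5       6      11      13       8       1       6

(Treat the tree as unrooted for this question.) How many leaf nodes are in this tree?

6

Degree-1 nodes: 2, 4, 7, 9, 10, 12 — 6 of them.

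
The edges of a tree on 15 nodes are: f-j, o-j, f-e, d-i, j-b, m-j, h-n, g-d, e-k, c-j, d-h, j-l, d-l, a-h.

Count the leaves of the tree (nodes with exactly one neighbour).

9

Degree-1 nodes: a, b, c, g, i, k, m, n, o — 9 of them.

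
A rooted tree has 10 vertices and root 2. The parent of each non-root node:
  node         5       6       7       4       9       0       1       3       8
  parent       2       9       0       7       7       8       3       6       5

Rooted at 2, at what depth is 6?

6

2 → 5 → 8 → 0 → 7 → 9 → 6 — 6 edges.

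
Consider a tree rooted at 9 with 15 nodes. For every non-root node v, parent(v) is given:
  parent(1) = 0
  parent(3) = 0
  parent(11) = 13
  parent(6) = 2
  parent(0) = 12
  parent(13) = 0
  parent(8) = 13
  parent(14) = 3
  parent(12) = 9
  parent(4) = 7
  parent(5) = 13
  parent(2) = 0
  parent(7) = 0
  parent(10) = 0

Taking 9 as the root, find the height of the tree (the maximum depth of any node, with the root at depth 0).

4

A deepest node is 14, reached by 9 → 12 → 0 → 3 → 14.
That path has 4 edges, so the height is 4.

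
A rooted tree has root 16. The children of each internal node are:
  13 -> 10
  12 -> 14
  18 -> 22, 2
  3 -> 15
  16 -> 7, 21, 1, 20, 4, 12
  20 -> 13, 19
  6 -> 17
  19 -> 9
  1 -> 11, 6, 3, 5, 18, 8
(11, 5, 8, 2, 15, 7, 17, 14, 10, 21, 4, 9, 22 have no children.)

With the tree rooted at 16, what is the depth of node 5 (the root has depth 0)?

2

Path from 16 to 5: 16 → 1 → 5, which has 2 edges.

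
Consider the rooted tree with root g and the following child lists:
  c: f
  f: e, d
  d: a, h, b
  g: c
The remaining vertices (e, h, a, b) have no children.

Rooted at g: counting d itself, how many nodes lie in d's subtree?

The subtree rooted at d contains: d, h, b, a — 4 nodes.

4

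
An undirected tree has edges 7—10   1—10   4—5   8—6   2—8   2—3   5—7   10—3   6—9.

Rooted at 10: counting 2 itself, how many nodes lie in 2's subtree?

Descendants of 2 (including itself): 2, 8, 6, 9. That's 4.

4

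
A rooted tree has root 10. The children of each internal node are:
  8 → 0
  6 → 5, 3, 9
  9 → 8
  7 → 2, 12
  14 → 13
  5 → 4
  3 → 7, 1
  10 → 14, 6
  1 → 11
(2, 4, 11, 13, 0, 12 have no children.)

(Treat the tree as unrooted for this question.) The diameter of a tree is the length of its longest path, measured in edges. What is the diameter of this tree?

BFS from 11 reaches 0 last, at distance 6; BFS from 0 confirms no node is farther.
Path: 11 - 1 - 3 - 6 - 9 - 8 - 0.

6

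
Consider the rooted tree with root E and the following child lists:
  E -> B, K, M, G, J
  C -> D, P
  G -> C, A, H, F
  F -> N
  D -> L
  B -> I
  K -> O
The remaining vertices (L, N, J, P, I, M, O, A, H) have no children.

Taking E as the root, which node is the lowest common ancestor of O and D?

E

Path O→root: O K E; path D→root: D C G E.
First common node: E.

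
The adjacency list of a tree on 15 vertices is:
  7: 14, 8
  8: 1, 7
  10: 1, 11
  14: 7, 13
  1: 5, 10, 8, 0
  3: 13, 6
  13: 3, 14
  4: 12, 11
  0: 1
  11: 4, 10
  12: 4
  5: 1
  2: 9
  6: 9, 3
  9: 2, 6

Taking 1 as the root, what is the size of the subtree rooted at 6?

3

The subtree rooted at 6 contains: 6, 9, 2 — 3 nodes.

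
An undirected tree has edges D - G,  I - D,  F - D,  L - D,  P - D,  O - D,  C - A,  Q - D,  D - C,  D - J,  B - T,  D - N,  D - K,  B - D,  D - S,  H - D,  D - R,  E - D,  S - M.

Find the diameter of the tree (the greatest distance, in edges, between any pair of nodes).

Starting from A, a farthest node is T at distance 4.
One longest path: A-C-D-B-T.
So the diameter is 4.

4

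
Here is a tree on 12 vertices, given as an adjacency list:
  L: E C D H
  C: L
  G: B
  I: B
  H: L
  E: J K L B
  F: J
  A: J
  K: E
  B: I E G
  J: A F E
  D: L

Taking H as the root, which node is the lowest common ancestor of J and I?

E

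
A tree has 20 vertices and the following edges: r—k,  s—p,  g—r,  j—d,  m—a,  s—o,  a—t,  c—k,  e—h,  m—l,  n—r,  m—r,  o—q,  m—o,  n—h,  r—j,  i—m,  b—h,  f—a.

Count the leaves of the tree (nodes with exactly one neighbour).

11

The leaves are b, c, d, e, f, g, i, l, p, q, t.
That is 11 leaves.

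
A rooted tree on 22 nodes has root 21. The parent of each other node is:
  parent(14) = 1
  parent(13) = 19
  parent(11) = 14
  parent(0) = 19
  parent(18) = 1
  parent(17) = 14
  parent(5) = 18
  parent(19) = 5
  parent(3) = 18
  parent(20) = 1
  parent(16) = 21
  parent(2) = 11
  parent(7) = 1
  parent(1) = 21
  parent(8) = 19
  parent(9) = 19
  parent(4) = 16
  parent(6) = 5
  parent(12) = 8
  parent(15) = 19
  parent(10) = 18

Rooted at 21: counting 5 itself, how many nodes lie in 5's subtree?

The subtree rooted at 5 contains: 5, 19, 6, 15, 8, 0, 13, 9, 12 — 9 nodes.

9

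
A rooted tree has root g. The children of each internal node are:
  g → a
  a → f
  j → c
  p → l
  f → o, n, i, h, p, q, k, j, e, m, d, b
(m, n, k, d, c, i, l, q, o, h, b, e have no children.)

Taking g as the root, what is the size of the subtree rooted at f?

15

f's subtree: {f, j, p, q, b, h, n, e, m, i, k, d, o, c, l}, size 15.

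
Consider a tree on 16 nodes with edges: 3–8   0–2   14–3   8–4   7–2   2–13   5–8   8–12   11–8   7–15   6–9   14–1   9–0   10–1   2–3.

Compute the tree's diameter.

7

BFS from 10 reaches 6 last, at distance 7; BFS from 6 confirms no node is farther.
Path: 10-1-14-3-2-0-9-6.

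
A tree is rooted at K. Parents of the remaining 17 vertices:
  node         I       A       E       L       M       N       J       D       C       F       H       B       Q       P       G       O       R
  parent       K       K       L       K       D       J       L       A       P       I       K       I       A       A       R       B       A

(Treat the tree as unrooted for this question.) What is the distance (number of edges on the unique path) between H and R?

3

H–K–A–R: 3 edges.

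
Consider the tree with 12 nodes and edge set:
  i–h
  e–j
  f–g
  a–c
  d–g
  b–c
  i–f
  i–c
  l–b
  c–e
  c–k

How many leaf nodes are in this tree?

6

Exactly 6 nodes have a single neighbour: a, d, h, j, k, l.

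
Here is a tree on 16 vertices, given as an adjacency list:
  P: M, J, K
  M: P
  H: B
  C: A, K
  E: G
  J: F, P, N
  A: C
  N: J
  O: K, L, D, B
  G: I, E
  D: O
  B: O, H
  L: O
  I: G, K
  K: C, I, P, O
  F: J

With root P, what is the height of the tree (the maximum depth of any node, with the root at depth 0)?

H sits deepest: P → K → O → B → H — 4 edges from the root.

4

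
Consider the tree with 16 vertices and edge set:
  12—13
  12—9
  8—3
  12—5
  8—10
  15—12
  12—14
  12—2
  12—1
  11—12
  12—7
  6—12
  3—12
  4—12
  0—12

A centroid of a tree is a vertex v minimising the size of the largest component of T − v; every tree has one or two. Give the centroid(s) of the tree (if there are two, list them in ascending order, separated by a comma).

Removing 12 splits the tree into components of sizes 3, 1, 1, 1, 1, 1, 1, 1, 1, 1, 1, 1, 1; the largest is 3 ≤ ⌊16/2⌋ = 8.
No neighbour of 12 does as well, so 12 is the unique centroid.

12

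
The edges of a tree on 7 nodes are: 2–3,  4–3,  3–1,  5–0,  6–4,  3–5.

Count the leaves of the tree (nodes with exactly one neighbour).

4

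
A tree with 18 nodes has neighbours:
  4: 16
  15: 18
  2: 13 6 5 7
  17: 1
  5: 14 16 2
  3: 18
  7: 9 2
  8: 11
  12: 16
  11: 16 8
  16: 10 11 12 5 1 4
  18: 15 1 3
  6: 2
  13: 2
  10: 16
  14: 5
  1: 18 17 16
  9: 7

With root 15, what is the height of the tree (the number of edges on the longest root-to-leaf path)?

7

A deepest node is 9, reached by 15 – 18 – 1 – 16 – 5 – 2 – 7 – 9.
That path has 7 edges, so the height is 7.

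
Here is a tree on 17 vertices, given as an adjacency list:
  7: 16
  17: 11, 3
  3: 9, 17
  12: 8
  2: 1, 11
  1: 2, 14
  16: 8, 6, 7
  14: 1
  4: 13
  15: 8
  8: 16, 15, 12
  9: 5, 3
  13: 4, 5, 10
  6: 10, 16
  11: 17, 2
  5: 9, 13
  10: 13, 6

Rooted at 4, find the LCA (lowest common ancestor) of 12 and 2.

13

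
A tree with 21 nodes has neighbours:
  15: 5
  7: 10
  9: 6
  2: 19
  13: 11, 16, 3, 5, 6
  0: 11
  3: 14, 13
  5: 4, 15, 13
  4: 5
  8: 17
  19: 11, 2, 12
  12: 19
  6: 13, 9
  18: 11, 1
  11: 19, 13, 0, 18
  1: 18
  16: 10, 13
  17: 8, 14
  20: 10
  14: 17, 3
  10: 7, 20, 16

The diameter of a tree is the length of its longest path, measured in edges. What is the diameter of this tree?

7

A longest path is 8-17-14-3-13-11-19-12, with 7 edges.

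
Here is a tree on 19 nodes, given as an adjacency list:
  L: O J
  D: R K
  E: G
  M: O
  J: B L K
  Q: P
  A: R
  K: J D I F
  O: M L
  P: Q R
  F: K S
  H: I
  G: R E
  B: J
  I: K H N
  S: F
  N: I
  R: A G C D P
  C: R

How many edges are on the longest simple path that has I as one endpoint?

A farthest node from I is M (E, Q also at distance 5).
The path I–K–J–L–O–M has 5 edges.

5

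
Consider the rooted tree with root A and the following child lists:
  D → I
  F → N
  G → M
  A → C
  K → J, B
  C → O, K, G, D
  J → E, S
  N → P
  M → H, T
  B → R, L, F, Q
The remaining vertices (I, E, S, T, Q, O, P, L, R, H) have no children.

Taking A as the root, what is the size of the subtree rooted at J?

3

Descendants of J (including itself): J, S, E. That's 3.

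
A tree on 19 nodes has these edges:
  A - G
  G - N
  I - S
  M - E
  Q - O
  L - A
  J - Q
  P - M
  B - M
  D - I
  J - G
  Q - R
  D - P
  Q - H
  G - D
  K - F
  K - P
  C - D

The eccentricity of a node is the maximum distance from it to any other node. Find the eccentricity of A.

5

The node farthest from A is B (E, F also at distance 5), via A – G – D – P – M – B — 5 edges.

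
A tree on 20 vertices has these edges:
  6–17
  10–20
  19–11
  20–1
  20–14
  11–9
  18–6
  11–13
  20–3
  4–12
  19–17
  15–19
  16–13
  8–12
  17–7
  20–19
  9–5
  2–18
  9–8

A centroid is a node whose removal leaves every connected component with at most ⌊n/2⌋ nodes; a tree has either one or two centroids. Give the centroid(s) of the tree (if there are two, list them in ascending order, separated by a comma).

19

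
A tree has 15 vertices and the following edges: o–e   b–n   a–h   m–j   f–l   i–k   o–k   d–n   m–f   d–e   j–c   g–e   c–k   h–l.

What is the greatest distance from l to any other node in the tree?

10

A farthest node from l is b.
The path l – f – m – j – c – k – o – e – d – n – b has 10 edges.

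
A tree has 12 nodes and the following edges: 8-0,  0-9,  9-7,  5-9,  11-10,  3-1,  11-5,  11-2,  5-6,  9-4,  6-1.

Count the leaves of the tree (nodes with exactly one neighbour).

The leaves are 2, 3, 4, 7, 8, 10.
That is 6 leaves.

6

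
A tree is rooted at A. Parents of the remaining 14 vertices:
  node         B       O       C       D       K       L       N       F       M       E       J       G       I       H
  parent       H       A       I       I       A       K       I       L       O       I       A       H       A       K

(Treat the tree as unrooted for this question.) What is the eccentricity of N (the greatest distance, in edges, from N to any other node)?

5

A farthest node from N is F (G, B also at distance 5).
The path N–I–A–K–L–F has 5 edges.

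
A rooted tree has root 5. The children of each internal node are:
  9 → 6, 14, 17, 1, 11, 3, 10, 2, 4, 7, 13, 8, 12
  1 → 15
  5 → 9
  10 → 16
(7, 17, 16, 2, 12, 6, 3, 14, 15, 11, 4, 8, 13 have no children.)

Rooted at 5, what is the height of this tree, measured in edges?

15 sits deepest: 5-9-1-15 — 3 edges from the root.

3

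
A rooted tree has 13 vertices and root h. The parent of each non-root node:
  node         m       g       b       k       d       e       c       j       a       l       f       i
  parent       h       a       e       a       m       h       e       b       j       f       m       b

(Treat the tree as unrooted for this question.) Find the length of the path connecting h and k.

5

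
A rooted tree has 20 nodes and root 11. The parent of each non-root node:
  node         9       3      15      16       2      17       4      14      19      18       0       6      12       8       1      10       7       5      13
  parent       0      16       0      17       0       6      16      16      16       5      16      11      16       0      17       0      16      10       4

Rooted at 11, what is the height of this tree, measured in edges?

7

The longest root-to-leaf path is 11 – 6 – 17 – 16 – 0 – 10 – 5 – 18 (7 edges).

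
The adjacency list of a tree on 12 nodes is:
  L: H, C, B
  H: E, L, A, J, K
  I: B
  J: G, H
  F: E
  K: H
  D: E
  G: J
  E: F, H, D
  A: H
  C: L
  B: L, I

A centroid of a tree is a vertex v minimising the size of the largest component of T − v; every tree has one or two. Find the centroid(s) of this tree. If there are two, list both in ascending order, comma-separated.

H

Removing H splits the tree into components of sizes 4, 3, 2, 1, 1; the largest is 4 ≤ ⌊12/2⌋ = 6.
No neighbour of H does as well, so H is the unique centroid.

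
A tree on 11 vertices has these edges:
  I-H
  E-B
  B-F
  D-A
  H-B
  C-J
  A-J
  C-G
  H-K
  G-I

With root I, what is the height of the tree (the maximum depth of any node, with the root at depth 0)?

5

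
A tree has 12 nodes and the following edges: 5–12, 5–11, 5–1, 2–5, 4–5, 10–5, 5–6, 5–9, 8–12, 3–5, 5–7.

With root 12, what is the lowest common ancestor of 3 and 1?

Ancestors of 3 (toward the root): 3, 5, 12.
Ancestors of 1: 1, 5, 12.
The deepest node appearing in both lists is 5.

5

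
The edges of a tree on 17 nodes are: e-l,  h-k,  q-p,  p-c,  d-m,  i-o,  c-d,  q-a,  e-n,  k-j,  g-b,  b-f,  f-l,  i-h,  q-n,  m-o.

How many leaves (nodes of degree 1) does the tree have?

Degree-1 nodes: a, g, j — 3 of them.

3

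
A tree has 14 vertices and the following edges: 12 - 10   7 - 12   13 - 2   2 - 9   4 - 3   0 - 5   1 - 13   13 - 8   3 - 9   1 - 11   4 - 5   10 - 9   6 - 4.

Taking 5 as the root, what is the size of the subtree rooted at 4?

12

Descendants of 4 (including itself): 4, 3, 6, 9, 2, 10, 13, 12, 1, 8, 7, 11. That's 12.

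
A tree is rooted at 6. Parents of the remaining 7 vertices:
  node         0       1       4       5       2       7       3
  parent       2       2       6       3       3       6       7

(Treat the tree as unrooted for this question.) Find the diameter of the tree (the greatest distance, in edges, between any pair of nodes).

5

Starting from 4, a farthest node is 1 at distance 5.
One longest path: 4–6–7–3–2–1.
So the diameter is 5.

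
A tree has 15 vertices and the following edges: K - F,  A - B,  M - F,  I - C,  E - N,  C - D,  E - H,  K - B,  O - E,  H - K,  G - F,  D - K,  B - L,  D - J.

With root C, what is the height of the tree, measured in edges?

A deepest node is N, reached by C → D → K → H → E → N.
That path has 5 edges, so the height is 5.

5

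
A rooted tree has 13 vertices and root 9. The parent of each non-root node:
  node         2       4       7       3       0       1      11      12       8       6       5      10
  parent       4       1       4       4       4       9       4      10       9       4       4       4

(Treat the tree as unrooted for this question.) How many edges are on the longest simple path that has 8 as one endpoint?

5

The node farthest from 8 is 12, via 8 – 9 – 1 – 4 – 10 – 12 — 5 edges.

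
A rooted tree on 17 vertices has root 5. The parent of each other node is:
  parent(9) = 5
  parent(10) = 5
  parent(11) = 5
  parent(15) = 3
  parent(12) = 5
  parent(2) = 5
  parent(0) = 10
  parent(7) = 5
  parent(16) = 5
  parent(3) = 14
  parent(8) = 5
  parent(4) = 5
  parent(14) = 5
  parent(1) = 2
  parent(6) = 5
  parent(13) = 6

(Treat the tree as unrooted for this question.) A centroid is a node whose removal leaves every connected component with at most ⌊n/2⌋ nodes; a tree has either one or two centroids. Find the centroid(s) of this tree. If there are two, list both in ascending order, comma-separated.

5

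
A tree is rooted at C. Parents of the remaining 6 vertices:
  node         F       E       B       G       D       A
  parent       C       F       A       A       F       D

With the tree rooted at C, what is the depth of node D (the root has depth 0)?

Path from C to D: C–F–D, which has 2 edges.

2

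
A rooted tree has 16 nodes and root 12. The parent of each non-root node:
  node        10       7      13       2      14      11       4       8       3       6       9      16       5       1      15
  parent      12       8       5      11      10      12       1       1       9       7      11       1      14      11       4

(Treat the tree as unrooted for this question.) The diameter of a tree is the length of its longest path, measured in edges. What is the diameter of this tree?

9

BFS from 13 reaches 6 last, at distance 9; BFS from 6 confirms no node is farther.
Path: 13 - 5 - 14 - 10 - 12 - 11 - 1 - 8 - 7 - 6.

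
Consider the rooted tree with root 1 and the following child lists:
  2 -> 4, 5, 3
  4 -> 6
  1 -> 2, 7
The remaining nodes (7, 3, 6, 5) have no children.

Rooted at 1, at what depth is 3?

Climbing from 3 to the root: 3–2–1. That's 2 steps.

2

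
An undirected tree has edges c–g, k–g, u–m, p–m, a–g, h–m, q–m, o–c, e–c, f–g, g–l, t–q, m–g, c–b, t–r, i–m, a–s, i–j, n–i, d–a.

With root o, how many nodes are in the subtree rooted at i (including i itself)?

3

The subtree rooted at i contains: i, j, n — 3 nodes.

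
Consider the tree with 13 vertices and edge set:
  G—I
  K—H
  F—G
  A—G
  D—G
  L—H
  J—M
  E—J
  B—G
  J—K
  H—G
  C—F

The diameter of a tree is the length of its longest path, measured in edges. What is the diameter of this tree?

6

Starting from C, a farthest node is M at distance 6.
One longest path: C–F–G–H–K–J–M.
So the diameter is 6.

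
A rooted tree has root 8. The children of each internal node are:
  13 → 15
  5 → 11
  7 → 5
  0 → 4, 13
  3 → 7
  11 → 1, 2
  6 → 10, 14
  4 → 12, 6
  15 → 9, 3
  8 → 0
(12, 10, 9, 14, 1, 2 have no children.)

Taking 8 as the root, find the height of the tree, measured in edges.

8

The longest root-to-leaf path is 8–0–13–15–3–7–5–11–1 (8 edges).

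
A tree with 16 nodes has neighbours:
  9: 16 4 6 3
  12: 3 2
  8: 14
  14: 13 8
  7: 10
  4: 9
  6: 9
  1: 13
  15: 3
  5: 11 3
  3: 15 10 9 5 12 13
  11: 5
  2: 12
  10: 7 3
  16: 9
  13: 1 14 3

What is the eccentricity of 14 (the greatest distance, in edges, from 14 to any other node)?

A farthest node from 14 is 7 (16, 6, 11, 4, 2 also at distance 4).
The path 14-13-3-10-7 has 4 edges.

4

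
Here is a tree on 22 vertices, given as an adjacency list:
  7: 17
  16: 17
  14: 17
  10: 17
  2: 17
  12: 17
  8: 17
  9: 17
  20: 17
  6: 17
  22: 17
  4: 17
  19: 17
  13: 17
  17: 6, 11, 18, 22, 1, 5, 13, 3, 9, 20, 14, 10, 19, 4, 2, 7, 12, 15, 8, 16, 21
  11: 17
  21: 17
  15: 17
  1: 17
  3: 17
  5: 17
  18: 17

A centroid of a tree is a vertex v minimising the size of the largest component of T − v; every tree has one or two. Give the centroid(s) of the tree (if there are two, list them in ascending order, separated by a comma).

17

Delete 17: the remaining components have sizes 1, 1, 1, 1, 1, 1, 1, 1, 1, 1, 1, 1, 1, 1, 1, 1, 1, 1, 1, 1, 1. Max 1 ≤ 11, so 17 is a centroid.
No neighbour of 17 does as well, so 17 is the unique centroid.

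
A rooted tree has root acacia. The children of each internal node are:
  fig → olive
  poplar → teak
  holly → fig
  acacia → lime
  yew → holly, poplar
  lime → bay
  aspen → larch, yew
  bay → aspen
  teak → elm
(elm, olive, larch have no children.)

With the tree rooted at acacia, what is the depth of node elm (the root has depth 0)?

7

Climbing from elm to the root: elm–teak–poplar–yew–aspen–bay–lime–acacia. That's 7 steps.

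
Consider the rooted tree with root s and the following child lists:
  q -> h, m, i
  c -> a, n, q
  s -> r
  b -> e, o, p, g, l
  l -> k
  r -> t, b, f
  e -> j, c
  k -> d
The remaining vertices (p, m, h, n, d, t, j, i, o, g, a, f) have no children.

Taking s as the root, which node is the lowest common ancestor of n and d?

b

Path n→root: n c e b r s; path d→root: d k l b r s.
First common node: b.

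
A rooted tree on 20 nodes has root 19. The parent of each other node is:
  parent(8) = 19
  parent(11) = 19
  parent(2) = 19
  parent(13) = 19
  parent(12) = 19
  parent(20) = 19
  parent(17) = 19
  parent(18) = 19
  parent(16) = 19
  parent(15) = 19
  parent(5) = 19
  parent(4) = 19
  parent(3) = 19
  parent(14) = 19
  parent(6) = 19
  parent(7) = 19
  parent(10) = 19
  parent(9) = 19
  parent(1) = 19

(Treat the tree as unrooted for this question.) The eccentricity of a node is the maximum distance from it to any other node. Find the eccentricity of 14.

Distances from 14 peak at 2, attained at 3 (9, 7, 13, 8, 15, 4, 11, 6, 16, 17, 5, 12, 1, 2, 20, 18, 10 also at distance 2).
14–19–3

2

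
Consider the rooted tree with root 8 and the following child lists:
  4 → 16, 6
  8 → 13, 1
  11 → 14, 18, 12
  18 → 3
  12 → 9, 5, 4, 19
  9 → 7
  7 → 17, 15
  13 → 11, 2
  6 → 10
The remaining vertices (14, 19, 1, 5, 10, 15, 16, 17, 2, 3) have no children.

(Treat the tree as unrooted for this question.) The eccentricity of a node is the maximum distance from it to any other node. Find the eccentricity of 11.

4

Distances from 11 peak at 4, attained at 10 (17, 15 also at distance 4).
11-12-4-6-10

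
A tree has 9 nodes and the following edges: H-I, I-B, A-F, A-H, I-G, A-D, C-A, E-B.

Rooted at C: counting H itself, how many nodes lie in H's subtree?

5

The subtree rooted at H contains: H, I, B, G, E — 5 nodes.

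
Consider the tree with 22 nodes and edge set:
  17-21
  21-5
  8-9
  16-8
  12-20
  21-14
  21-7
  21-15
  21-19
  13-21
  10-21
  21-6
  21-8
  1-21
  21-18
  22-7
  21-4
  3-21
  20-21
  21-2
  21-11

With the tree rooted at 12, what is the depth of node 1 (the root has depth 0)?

3

12 – 20 – 21 – 1 — 3 edges.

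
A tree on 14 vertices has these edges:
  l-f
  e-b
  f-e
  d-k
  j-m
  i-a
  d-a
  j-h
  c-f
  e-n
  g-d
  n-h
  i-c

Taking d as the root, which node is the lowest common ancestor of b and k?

Ancestors of b (toward the root): b, e, f, c, i, a, d.
Ancestors of k: k, d.
The deepest node appearing in both lists is d.

d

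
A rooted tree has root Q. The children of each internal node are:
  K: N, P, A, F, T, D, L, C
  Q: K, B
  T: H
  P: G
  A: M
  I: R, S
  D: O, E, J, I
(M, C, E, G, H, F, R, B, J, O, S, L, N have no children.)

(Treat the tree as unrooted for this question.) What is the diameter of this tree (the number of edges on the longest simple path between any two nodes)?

A longest path is H – T – K – D – I – S, with 5 edges.

5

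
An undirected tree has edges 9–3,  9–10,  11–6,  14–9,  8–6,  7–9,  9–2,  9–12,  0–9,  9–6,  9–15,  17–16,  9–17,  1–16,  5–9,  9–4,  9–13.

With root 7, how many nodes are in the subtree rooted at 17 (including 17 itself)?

3

17's subtree: {17, 16, 1}, size 3.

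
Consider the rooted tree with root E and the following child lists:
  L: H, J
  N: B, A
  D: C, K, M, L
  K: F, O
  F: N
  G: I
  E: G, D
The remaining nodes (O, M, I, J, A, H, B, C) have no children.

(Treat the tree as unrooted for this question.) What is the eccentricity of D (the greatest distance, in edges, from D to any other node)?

4

A farthest node from D is A (B also at distance 4).
The path D–K–F–N–A has 4 edges.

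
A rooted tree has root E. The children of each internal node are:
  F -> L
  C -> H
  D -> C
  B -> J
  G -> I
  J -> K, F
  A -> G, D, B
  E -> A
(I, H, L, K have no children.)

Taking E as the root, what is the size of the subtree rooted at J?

The subtree rooted at J contains: J, F, K, L — 4 nodes.

4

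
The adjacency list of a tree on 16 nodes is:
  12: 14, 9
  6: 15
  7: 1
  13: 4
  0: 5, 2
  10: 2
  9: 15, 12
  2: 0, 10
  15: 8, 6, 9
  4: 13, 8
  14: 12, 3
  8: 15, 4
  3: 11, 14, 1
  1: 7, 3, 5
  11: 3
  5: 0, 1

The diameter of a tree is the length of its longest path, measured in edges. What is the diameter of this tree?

12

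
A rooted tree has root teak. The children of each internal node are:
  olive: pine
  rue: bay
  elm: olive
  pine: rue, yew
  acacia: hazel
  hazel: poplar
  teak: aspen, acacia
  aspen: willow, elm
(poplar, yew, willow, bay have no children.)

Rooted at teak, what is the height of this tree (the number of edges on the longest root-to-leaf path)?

6

A deepest node is bay, reached by teak → aspen → elm → olive → pine → rue → bay.
That path has 6 edges, so the height is 6.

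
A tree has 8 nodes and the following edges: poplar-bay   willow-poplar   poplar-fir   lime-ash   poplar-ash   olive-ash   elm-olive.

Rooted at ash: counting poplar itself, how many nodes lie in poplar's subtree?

4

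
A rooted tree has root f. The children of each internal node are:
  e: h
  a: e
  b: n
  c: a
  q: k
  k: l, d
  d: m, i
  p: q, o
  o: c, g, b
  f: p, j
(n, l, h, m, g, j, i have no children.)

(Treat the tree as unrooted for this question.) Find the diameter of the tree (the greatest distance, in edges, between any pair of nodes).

Starting from h, a farthest node is i at distance 9.
One longest path: h - e - a - c - o - p - q - k - d - i.
So the diameter is 9.

9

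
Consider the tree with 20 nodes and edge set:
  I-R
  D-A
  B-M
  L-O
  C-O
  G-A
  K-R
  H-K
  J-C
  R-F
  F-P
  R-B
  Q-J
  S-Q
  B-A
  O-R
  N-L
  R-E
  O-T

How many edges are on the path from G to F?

Walking from G: G - A - B - R - F. Length 4.

4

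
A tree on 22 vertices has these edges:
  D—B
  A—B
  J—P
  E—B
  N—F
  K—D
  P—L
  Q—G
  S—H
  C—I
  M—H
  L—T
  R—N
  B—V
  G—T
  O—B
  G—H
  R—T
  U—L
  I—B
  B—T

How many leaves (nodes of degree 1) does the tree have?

Degree-1 nodes: A, C, E, F, J, K, M, O, Q, S, U, V — 12 of them.

12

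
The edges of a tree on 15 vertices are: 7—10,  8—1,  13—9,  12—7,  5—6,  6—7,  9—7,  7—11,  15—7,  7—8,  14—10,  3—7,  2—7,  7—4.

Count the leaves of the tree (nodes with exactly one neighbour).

10

Exactly 10 nodes have a single neighbour: 1, 2, 3, 4, 5, 11, 12, 13, 14, 15.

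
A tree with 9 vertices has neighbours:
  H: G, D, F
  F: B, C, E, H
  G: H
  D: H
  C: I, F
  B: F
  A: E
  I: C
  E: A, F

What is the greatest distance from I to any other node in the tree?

The node farthest from I is G (A, D also at distance 4), via I–C–F–H–G — 4 edges.

4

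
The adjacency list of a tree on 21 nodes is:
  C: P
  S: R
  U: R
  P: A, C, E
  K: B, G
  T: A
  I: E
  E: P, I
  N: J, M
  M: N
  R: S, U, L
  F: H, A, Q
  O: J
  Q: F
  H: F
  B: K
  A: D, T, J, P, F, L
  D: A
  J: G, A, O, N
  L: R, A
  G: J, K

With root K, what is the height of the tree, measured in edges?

6

The longest root-to-leaf path is K → G → J → A → L → R → S (6 edges).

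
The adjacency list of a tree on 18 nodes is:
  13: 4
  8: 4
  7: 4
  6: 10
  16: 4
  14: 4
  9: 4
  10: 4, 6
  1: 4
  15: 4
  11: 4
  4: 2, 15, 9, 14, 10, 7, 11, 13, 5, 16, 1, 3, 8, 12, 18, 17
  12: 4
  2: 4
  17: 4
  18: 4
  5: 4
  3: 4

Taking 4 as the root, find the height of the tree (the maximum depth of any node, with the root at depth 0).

The longest root-to-leaf path is 4–10–6 (2 edges).

2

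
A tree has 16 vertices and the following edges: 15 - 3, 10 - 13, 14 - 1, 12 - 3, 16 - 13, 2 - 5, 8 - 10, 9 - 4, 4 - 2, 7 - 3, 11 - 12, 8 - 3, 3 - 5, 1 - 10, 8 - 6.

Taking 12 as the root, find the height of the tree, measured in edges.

The longest root-to-leaf path is 12–3–8–10–1–14 (5 edges).

5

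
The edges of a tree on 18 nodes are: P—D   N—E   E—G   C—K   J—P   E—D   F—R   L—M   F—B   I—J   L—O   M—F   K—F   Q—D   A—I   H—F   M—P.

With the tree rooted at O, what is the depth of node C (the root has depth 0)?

O–L–M–F–K–C — 5 edges.

5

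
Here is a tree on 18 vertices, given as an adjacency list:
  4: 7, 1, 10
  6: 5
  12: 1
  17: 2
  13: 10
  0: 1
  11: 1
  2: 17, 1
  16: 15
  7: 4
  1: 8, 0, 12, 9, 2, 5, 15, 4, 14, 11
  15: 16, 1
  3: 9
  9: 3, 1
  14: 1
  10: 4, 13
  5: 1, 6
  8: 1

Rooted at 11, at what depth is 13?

4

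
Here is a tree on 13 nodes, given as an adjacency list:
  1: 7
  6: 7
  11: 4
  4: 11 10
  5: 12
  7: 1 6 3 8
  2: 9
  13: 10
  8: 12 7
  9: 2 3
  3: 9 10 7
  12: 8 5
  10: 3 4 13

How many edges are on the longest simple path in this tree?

7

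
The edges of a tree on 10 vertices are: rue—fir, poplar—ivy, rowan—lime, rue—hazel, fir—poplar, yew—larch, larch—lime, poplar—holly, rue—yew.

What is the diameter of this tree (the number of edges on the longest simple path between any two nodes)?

A longest path is ivy - poplar - fir - rue - yew - larch - lime - rowan, with 7 edges.

7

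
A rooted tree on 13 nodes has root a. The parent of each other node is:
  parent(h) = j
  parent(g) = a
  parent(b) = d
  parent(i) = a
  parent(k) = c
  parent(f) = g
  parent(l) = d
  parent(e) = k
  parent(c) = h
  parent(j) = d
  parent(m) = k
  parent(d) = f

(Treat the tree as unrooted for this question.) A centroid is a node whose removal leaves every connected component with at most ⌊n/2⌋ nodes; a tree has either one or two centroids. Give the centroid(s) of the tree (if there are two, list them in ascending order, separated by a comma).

d

If d is removed the pieces have sizes 6, 4, 1, 1, all ≤ ⌊13/2⌋ = 6.
No neighbour of d does as well, so d is the unique centroid.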